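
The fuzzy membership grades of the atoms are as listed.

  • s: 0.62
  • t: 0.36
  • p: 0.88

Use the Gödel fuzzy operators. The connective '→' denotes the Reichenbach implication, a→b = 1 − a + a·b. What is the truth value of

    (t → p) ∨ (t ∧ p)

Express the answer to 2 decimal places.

t → p  [Reichenbach: 1 − a + a·b] with a=0.36, b=0.88 → 0.96
t ∧ p = min(a, b) on (0.36, 0.88) = 0.36
(t → p) ∨ (t ∧ p) = max(a, b) on (0.96, 0.36) = 0.96

0.96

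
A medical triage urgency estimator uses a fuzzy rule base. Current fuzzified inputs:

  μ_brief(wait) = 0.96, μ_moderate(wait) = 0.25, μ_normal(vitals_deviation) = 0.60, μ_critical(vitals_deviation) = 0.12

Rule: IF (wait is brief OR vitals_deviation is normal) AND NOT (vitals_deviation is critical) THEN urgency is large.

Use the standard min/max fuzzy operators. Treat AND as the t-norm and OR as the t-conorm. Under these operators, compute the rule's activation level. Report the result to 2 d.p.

0.88

firing strength: (brief=0.96 OR normal=0.60) = 0.96; AND[min(a, b)] with ¬critical=1−0.12=0.88 → w = 0.88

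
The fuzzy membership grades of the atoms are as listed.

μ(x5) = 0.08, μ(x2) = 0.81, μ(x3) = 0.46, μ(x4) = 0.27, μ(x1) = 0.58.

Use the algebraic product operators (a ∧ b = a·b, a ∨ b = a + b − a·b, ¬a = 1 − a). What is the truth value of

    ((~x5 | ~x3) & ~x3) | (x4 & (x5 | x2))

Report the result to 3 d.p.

~x5 = 1 − 0.0800 = 0.9200
~x3 = 1 − 0.4600 = 0.5400
~x5 | ~x3 = a + b − a·b on (0.9200, 0.5400) = 0.9632
~x3 = 1 − 0.4600 = 0.5400
(~x5 | ~x3) & ~x3 = a·b on (0.9632, 0.5400) = 0.5201
x5 | x2 = a + b − a·b on (0.0800, 0.8100) = 0.8252
x4 & (x5 | x2) = a·b on (0.2700, 0.8252) = 0.2228
((~x5 | ~x3) & ~x3) | (x4 & (x5 | x2)) = a + b − a·b on (0.5201, 0.2228) = 0.6270

0.627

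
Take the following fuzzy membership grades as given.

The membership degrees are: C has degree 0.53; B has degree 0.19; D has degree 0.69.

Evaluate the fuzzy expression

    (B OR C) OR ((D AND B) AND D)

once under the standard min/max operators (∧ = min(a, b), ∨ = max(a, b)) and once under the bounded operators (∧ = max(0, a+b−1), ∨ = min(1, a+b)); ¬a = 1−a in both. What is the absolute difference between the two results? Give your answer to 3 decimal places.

Under standard min/max:
  B OR C = max(a, b) on (0.19, 0.53) = 0.53
  D AND B = min(a, b) on (0.69, 0.19) = 0.19
  (D AND B) AND D = min(a, b) on (0.19, 0.69) = 0.19
  (B OR C) OR ((D AND B) AND D) = max(a, b) on (0.53, 0.19) = 0.53
  → value = 0.5300
Under bounded:
  B OR C = min(1, a+b) on (0.19, 0.53) = 0.72
  D AND B = max(0, a+b−1) on (0.69, 0.19) = 0.00
  (D AND B) AND D = max(0, a+b−1) on (0.00, 0.69) = 0.00
  (B OR C) OR ((D AND B) AND D) = min(1, a+b) on (0.72, 0.00) = 0.72
  → value = 0.7200
|0.5300 − 0.7200| = 0.190

0.190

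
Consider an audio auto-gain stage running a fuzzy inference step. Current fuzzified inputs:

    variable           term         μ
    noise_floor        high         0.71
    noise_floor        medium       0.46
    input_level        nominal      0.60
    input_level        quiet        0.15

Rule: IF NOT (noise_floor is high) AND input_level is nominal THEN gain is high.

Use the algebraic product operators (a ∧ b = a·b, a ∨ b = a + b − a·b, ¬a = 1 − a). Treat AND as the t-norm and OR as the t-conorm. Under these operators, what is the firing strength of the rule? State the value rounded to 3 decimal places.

0.174

firing strength: ¬high=1−0.71=0.29, nominal=0.60; AND[a·b] → w = 0.1740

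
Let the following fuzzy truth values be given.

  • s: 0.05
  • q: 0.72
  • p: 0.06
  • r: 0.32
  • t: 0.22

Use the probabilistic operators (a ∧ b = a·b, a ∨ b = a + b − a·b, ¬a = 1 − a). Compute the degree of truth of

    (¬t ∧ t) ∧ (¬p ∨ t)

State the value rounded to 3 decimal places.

¬t = 1 − 0.2200 = 0.7800
¬t ∧ t = a·b on (0.7800, 0.2200) = 0.1716
¬p = 1 − 0.0600 = 0.9400
¬p ∨ t = a + b − a·b on (0.9400, 0.2200) = 0.9532
(¬t ∧ t) ∧ (¬p ∨ t) = a·b on (0.1716, 0.9532) = 0.1636

0.164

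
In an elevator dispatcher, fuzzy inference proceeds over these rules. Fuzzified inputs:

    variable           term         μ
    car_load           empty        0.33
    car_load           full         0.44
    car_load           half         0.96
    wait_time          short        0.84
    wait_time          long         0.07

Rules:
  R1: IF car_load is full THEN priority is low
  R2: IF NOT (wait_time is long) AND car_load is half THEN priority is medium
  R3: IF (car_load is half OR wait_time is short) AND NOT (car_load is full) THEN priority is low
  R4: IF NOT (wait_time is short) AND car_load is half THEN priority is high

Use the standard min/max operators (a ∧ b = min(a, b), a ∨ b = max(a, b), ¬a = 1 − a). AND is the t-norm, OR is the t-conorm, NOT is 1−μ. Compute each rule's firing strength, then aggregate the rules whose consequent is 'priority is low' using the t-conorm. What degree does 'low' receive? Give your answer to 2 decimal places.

R1: full=0.44 → w = 0.44
R2: ¬long=1−0.07=0.93, half=0.96; AND[min(a, b)] → w = 0.93
R3: (half=0.96 OR short=0.84) = 0.96; AND[min(a, b)] with ¬full=1−0.44=0.56 → w = 0.56
R4: ¬short=1−0.84=0.16, half=0.96; AND[min(a, b)] → w = 0.16
Rules with consequent 'low': {R1, R3} → strengths 0.44, 0.56
Aggregate via t-conorm [max(a, b)]: 0.56

0.56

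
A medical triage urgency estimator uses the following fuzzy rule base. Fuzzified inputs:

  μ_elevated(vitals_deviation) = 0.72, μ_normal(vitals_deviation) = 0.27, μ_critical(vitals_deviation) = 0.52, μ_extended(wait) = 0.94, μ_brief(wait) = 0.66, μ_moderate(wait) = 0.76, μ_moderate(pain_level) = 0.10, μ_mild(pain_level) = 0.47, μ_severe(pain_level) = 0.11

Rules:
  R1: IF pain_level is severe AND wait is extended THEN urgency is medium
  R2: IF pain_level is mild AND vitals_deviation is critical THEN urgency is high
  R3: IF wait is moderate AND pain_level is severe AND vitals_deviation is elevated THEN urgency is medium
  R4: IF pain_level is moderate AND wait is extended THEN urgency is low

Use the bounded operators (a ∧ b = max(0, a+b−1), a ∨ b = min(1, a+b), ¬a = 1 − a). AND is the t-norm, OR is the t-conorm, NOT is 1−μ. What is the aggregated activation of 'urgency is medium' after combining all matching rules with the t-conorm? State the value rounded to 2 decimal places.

0.05

R1: severe=0.11, extended=0.94; AND[max(0, a+b−1)] → w = 0.05
R2: mild=0.47, critical=0.52; AND[max(0, a+b−1)] → w = 0.00
R3: moderate=0.76, severe=0.11, elevated=0.72; AND[max(0, a+b−1)] → w = 0.00
R4: moderate=0.10, extended=0.94; AND[max(0, a+b−1)] → w = 0.04
Rules with consequent 'medium': {R1, R3} → strengths 0.05, 0.00
Aggregate via t-conorm [min(1, a+b)]: 0.05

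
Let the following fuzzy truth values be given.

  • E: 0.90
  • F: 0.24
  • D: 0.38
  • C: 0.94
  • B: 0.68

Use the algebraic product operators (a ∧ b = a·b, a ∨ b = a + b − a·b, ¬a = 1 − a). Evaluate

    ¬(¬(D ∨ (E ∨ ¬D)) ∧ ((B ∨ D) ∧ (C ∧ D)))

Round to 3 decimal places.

¬D = 1 − 0.3800 = 0.6200
E ∨ ¬D = a + b − a·b on (0.9000, 0.6200) = 0.9620
D ∨ (E ∨ ¬D) = a + b − a·b on (0.3800, 0.9620) = 0.9764
¬(D ∨ (E ∨ ¬D)) = 1 − 0.9764 = 0.0236
B ∨ D = a + b − a·b on (0.6800, 0.3800) = 0.8016
C ∧ D = a·b on (0.9400, 0.3800) = 0.3572
(B ∨ D) ∧ (C ∧ D) = a·b on (0.8016, 0.3572) = 0.2863
¬(D ∨ (E ∨ ¬D)) ∧ ((B ∨ D) ∧ (C ∧ D)) = a·b on (0.0236, 0.2863) = 0.0067
¬(¬(D ∨ (E ∨ ¬D)) ∧ ((B ∨ D) ∧ (C ∧ D))) = 1 − 0.0067 = 0.9933

0.993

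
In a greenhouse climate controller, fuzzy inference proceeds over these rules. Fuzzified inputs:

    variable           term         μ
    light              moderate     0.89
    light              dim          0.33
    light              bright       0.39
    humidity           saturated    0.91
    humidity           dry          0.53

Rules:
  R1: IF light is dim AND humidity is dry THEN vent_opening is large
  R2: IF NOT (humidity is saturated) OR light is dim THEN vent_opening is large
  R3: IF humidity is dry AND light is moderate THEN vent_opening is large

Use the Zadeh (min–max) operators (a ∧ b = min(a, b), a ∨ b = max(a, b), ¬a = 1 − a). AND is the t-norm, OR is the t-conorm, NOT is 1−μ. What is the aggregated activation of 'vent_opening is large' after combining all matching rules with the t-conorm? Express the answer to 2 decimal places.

R1: dim=0.33, dry=0.53; AND[min(a, b)] → w = 0.33
R2: ¬saturated=1−0.91=0.09, dim=0.33; OR[max(a, b)] → w = 0.33
R3: dry=0.53, moderate=0.89; AND[min(a, b)] → w = 0.53
Rules with consequent 'large': {R1, R2, R3} → strengths 0.33, 0.33, 0.53
Aggregate via t-conorm [max(a, b)]: 0.53

0.53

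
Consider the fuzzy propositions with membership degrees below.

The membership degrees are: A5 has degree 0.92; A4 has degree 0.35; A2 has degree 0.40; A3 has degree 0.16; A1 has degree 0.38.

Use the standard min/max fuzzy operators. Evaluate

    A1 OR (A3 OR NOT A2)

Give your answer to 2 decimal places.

0.60

NOT A2 = 1 − 0.40 = 0.60
A3 OR NOT A2 = max(a, b) on (0.16, 0.60) = 0.60
A1 OR (A3 OR NOT A2) = max(a, b) on (0.38, 0.60) = 0.60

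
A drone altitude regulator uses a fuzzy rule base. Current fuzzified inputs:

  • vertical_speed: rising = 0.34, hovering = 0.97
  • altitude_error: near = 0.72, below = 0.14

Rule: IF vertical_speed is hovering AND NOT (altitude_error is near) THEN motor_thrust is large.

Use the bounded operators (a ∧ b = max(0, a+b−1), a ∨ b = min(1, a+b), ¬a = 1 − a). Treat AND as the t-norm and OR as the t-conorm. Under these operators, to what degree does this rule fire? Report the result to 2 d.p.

firing strength: hovering=0.97, ¬near=1−0.72=0.28; AND[max(0, a+b−1)] → w = 0.25

0.25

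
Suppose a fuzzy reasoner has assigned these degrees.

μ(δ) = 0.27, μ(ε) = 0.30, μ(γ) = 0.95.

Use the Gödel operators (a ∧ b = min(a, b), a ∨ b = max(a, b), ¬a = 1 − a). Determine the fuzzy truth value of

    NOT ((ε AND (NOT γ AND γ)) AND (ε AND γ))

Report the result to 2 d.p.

0.95

NOT γ = 1 − 0.95 = 0.05
NOT γ AND γ = min(a, b) on (0.05, 0.95) = 0.05
ε AND (NOT γ AND γ) = min(a, b) on (0.30, 0.05) = 0.05
ε AND γ = min(a, b) on (0.30, 0.95) = 0.30
(ε AND (NOT γ AND γ)) AND (ε AND γ) = min(a, b) on (0.05, 0.30) = 0.05
NOT ((ε AND (NOT γ AND γ)) AND (ε AND γ)) = 1 − 0.05 = 0.95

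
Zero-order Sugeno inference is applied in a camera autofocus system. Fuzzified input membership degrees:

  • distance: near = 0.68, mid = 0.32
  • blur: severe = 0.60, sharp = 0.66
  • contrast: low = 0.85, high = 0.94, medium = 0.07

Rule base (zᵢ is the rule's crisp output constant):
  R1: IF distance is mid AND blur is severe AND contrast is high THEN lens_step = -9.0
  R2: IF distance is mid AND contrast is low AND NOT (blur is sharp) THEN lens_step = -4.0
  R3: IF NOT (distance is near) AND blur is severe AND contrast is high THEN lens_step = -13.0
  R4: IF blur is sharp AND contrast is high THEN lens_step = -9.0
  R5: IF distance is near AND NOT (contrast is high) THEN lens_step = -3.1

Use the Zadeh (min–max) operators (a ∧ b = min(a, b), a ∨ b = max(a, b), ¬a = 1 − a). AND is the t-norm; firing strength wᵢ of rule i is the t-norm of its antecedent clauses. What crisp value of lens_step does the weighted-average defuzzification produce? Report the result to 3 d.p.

R1 (z=-9.0): mid=0.32, severe=0.60, high=0.94; AND[min(a, b)] → w = 0.32
R2 (z=-4.0): mid=0.32, low=0.85, ¬sharp=1−0.66=0.34; AND[min(a, b)] → w = 0.32
R3 (z=-13.0): ¬near=1−0.68=0.32, severe=0.60, high=0.94; AND[min(a, b)] → w = 0.32
R4 (z=-9.0): sharp=0.66, high=0.94; AND[min(a, b)] → w = 0.66
R5 (z=-3.1): near=0.68, ¬high=1−0.94=0.06; AND[min(a, b)] → w = 0.06
Weighted average = (0.32·-9.0 + 0.32·-4.0 + 0.32·-13.0 + 0.66·-9.0 + 0.06·-3.1) / (0.32 + 0.32 + 0.32 + 0.66 + 0.06)
  = -14.4460 / 1.6800 = -8.599

-8.599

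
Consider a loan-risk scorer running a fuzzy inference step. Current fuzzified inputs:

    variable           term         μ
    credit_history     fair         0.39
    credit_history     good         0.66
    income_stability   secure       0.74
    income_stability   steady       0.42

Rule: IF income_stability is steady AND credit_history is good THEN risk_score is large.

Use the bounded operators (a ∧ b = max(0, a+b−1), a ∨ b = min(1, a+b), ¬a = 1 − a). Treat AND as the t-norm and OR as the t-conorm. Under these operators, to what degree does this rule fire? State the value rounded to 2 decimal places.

0.08

firing strength: steady=0.42, good=0.66; AND[max(0, a+b−1)] → w = 0.08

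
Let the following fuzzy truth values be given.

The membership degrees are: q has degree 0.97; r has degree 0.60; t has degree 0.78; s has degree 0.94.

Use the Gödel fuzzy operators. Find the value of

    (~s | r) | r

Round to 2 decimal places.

~s = 1 − 0.94 = 0.06
~s | r = max(a, b) on (0.06, 0.60) = 0.60
(~s | r) | r = max(a, b) on (0.60, 0.60) = 0.60

0.60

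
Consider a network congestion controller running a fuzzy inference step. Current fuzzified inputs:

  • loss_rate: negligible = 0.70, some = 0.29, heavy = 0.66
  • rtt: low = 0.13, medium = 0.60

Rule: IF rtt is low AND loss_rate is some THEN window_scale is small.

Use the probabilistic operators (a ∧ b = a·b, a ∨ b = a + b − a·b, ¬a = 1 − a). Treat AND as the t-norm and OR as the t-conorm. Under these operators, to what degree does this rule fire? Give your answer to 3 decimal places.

0.038

firing strength: low=0.13, some=0.29; AND[a·b] → w = 0.0377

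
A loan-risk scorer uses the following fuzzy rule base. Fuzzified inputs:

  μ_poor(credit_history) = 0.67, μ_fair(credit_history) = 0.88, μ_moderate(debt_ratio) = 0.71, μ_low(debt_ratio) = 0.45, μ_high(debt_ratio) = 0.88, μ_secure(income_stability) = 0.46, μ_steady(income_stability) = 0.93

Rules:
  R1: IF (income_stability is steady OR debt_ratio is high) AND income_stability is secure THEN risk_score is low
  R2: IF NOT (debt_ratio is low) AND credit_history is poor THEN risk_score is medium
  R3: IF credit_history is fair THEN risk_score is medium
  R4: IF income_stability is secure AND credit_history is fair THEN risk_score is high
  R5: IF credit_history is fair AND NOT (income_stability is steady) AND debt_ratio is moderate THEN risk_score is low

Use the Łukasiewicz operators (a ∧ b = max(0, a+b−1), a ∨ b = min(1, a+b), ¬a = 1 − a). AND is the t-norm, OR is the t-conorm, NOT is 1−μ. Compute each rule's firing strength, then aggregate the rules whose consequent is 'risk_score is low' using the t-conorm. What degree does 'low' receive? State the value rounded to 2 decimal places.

0.46

R1: (steady=0.93 OR high=0.88) = 1.00; AND[max(0, a+b−1)] with secure=0.46 → w = 0.46
R2: ¬low=1−0.45=0.55, poor=0.67; AND[max(0, a+b−1)] → w = 0.22
R3: fair=0.88 → w = 0.88
R4: secure=0.46, fair=0.88; AND[max(0, a+b−1)] → w = 0.34
R5: fair=0.88, ¬steady=1−0.93=0.07, moderate=0.71; AND[max(0, a+b−1)] → w = 0.00
Rules with consequent 'low': {R1, R5} → strengths 0.46, 0.00
Aggregate via t-conorm [min(1, a+b)]: 0.46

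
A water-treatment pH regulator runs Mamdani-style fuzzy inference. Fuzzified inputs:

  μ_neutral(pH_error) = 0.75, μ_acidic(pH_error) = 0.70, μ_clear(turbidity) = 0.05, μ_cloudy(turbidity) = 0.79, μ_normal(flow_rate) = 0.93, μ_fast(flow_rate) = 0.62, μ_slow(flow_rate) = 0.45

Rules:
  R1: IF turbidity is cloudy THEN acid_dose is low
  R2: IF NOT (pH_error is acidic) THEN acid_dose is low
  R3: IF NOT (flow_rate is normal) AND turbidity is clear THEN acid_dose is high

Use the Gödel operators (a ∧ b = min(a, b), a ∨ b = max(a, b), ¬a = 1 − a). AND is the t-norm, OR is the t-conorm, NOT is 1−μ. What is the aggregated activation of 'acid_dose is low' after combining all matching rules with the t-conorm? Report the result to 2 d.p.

R1: cloudy=0.79 → w = 0.79
R2: ¬acidic=1−0.70=0.30 → w = 0.30
R3: ¬normal=1−0.93=0.07, clear=0.05; AND[min(a, b)] → w = 0.05
Rules with consequent 'low': {R1, R2} → strengths 0.79, 0.30
Aggregate via t-conorm [max(a, b)]: 0.79

0.79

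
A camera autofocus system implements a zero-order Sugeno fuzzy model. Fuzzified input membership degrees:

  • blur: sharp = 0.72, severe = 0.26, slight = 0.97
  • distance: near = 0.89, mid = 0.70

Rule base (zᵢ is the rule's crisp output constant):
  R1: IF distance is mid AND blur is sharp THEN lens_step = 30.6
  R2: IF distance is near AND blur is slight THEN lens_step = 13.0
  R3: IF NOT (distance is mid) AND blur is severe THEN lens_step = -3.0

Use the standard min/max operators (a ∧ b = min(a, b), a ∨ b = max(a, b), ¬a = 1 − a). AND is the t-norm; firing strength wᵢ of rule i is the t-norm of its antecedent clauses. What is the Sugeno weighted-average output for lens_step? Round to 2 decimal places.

17.41

R1 (z=30.6): mid=0.70, sharp=0.72; AND[min(a, b)] → w = 0.70
R2 (z=13.0): near=0.89, slight=0.97; AND[min(a, b)] → w = 0.89
R3 (z=-3.0): ¬mid=1−0.70=0.30, severe=0.26; AND[min(a, b)] → w = 0.26
Weighted average = (0.70·30.6 + 0.89·13.0 + 0.26·-3.0) / (0.70 + 0.89 + 0.26)
  = 32.2100 / 1.8500 = 17.41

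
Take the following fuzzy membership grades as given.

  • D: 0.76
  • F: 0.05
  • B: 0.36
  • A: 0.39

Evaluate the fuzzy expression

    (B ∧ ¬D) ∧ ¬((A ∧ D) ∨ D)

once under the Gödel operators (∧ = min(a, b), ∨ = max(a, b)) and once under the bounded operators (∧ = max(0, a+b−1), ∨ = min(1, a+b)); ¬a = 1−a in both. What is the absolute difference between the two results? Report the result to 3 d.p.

Under Gödel:
  ¬D = 1 − 0.76 = 0.24
  B ∧ ¬D = min(a, b) on (0.36, 0.24) = 0.24
  A ∧ D = min(a, b) on (0.39, 0.76) = 0.39
  (A ∧ D) ∨ D = max(a, b) on (0.39, 0.76) = 0.76
  ¬((A ∧ D) ∨ D) = 1 − 0.76 = 0.24
  (B ∧ ¬D) ∧ ¬((A ∧ D) ∨ D) = min(a, b) on (0.24, 0.24) = 0.24
  → value = 0.2400
Under bounded:
  ¬D = 1 − 0.76 = 0.24
  B ∧ ¬D = max(0, a+b−1) on (0.36, 0.24) = 0.00
  A ∧ D = max(0, a+b−1) on (0.39, 0.76) = 0.15
  (A ∧ D) ∨ D = min(1, a+b) on (0.15, 0.76) = 0.91
  ¬((A ∧ D) ∨ D) = 1 − 0.91 = 0.09
  (B ∧ ¬D) ∧ ¬((A ∧ D) ∨ D) = max(0, a+b−1) on (0.00, 0.09) = 0.00
  → value = 0.0000
|0.2400 − 0.0000| = 0.240

0.240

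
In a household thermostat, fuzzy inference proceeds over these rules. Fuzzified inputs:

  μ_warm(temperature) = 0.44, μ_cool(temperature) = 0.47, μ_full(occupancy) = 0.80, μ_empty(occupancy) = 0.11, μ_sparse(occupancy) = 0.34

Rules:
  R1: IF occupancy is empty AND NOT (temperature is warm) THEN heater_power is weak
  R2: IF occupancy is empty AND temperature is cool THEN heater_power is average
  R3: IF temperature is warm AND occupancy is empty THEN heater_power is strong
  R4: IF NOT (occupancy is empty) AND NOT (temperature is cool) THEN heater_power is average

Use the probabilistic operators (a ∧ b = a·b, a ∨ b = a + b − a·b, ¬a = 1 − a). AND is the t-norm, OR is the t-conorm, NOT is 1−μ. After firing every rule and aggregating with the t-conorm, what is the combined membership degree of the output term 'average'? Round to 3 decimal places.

R1: empty=0.11, ¬warm=1−0.44=0.56; AND[a·b] → w = 0.0616
R2: empty=0.11, cool=0.47; AND[a·b] → w = 0.0517
R3: warm=0.44, empty=0.11; AND[a·b] → w = 0.0484
R4: ¬empty=1−0.11=0.89, ¬cool=1−0.47=0.53; AND[a·b] → w = 0.4717
Rules with consequent 'average': {R2, R4} → strengths 0.0517, 0.4717
Aggregate via t-conorm [a + b − a·b]: 0.4990

0.499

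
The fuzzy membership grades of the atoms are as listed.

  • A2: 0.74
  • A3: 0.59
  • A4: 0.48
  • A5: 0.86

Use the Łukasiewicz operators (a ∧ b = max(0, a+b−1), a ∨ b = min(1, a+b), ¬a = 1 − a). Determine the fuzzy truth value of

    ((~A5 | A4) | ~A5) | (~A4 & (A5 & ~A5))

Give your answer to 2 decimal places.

~A5 = 1 − 0.86 = 0.14
~A5 | A4 = min(1, a+b) on (0.14, 0.48) = 0.62
~A5 = 1 − 0.86 = 0.14
(~A5 | A4) | ~A5 = min(1, a+b) on (0.62, 0.14) = 0.76
~A4 = 1 − 0.48 = 0.52
~A5 = 1 − 0.86 = 0.14
A5 & ~A5 = max(0, a+b−1) on (0.86, 0.14) = 0.00
~A4 & (A5 & ~A5) = max(0, a+b−1) on (0.52, 0.00) = 0.00
((~A5 | A4) | ~A5) | (~A4 & (A5 & ~A5)) = min(1, a+b) on (0.76, 0.00) = 0.76

0.76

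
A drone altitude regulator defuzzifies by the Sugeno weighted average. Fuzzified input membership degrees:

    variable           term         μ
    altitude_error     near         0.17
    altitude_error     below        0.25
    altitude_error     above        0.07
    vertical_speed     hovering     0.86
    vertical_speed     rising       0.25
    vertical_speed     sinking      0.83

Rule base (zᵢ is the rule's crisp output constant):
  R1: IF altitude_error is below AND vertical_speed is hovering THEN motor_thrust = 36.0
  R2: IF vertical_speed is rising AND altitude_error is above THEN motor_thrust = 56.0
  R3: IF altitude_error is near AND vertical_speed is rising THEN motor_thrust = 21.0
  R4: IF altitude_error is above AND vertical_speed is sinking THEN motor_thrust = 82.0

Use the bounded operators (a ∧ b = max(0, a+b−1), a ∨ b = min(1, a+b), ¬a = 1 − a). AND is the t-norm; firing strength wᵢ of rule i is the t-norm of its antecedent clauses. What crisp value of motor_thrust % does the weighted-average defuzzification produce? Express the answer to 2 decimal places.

R1 (z=36.0): below=0.25, hovering=0.86; AND[max(0, a+b−1)] → w = 0.11
R2 (z=56.0): rising=0.25, above=0.07; AND[max(0, a+b−1)] → w = 0.00
R3 (z=21.0): near=0.17, rising=0.25; AND[max(0, a+b−1)] → w = 0.00
R4 (z=82.0): above=0.07, sinking=0.83; AND[max(0, a+b−1)] → w = 0.00
Weighted average = (0.11·36.0 + 0.00·56.0 + 0.00·21.0 + 0.00·82.0) / (0.11 + 0.00 + 0.00 + 0.00)
  = 3.9600 / 0.1100 = 36.00

36.00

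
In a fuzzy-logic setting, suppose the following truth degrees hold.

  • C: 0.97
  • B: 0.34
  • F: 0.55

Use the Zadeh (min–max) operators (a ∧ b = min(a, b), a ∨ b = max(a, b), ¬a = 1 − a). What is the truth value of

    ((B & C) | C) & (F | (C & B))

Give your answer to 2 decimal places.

B & C = min(a, b) on (0.34, 0.97) = 0.34
(B & C) | C = max(a, b) on (0.34, 0.97) = 0.97
C & B = min(a, b) on (0.97, 0.34) = 0.34
F | (C & B) = max(a, b) on (0.55, 0.34) = 0.55
((B & C) | C) & (F | (C & B)) = min(a, b) on (0.97, 0.55) = 0.55

0.55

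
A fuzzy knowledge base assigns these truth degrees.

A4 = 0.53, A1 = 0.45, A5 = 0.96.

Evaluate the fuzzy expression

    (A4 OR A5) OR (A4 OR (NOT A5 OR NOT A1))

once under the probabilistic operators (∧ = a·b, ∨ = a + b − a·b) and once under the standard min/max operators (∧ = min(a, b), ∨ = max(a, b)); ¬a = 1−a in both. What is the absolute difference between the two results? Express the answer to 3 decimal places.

Under probabilistic:
  A4 OR A5 = a + b − a·b on (0.5300, 0.9600) = 0.9812
  NOT A5 = 1 − 0.9600 = 0.0400
  NOT A1 = 1 − 0.4500 = 0.5500
  NOT A5 OR NOT A1 = a + b − a·b on (0.0400, 0.5500) = 0.5680
  A4 OR (NOT A5 OR NOT A1) = a + b − a·b on (0.5300, 0.5680) = 0.7970
  (A4 OR A5) OR (A4 OR (NOT A5 OR NOT A1)) = a + b − a·b on (0.9812, 0.7970) = 0.9962
  → value = 0.9962
Under standard min/max:
  A4 OR A5 = max(a, b) on (0.53, 0.96) = 0.96
  NOT A5 = 1 − 0.96 = 0.04
  NOT A1 = 1 − 0.45 = 0.55
  NOT A5 OR NOT A1 = max(a, b) on (0.04, 0.55) = 0.55
  A4 OR (NOT A5 OR NOT A1) = max(a, b) on (0.53, 0.55) = 0.55
  (A4 OR A5) OR (A4 OR (NOT A5 OR NOT A1)) = max(a, b) on (0.96, 0.55) = 0.96
  → value = 0.9600
|0.9962 − 0.9600| = 0.036

0.036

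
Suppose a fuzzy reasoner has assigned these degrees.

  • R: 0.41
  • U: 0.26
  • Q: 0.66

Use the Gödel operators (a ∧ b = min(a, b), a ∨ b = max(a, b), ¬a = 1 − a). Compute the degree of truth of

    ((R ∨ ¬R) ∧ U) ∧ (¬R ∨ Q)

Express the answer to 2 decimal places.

¬R = 1 − 0.41 = 0.59
R ∨ ¬R = max(a, b) on (0.41, 0.59) = 0.59
(R ∨ ¬R) ∧ U = min(a, b) on (0.59, 0.26) = 0.26
¬R = 1 − 0.41 = 0.59
¬R ∨ Q = max(a, b) on (0.59, 0.66) = 0.66
((R ∨ ¬R) ∧ U) ∧ (¬R ∨ Q) = min(a, b) on (0.26, 0.66) = 0.26

0.26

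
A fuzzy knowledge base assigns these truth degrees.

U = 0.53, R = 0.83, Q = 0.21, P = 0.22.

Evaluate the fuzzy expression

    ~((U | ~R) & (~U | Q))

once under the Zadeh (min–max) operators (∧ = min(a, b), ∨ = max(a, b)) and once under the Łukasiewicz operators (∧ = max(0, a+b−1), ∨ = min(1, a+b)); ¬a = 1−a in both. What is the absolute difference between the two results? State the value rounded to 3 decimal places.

Under Zadeh (min–max):
  ~R = 1 − 0.83 = 0.17
  U | ~R = max(a, b) on (0.53, 0.17) = 0.53
  ~U = 1 − 0.53 = 0.47
  ~U | Q = max(a, b) on (0.47, 0.21) = 0.47
  (U | ~R) & (~U | Q) = min(a, b) on (0.53, 0.47) = 0.47
  ~((U | ~R) & (~U | Q)) = 1 − 0.47 = 0.53
  → value = 0.5300
Under Łukasiewicz:
  ~R = 1 − 0.83 = 0.17
  U | ~R = min(1, a+b) on (0.53, 0.17) = 0.70
  ~U = 1 − 0.53 = 0.47
  ~U | Q = min(1, a+b) on (0.47, 0.21) = 0.68
  (U | ~R) & (~U | Q) = max(0, a+b−1) on (0.70, 0.68) = 0.38
  ~((U | ~R) & (~U | Q)) = 1 − 0.38 = 0.62
  → value = 0.6200
|0.5300 − 0.6200| = 0.090

0.090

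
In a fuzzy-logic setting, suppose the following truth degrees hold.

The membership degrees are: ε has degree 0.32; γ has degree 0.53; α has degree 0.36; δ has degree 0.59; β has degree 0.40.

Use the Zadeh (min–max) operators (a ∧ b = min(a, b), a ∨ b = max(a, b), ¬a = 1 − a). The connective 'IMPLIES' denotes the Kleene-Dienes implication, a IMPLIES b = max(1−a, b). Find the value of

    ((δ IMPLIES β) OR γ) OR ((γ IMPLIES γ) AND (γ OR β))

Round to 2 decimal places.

0.53

δ IMPLIES β  [Kleene-Dienes: max(1−a, b)] with a=0.59, b=0.40 → 0.41
(δ IMPLIES β) OR γ = max(a, b) on (0.41, 0.53) = 0.53
γ IMPLIES γ  [Kleene-Dienes: max(1−a, b)] with a=0.53, b=0.53 → 0.53
γ OR β = max(a, b) on (0.53, 0.40) = 0.53
(γ IMPLIES γ) AND (γ OR β) = min(a, b) on (0.53, 0.53) = 0.53
((δ IMPLIES β) OR γ) OR ((γ IMPLIES γ) AND (γ OR β)) = max(a, b) on (0.53, 0.53) = 0.53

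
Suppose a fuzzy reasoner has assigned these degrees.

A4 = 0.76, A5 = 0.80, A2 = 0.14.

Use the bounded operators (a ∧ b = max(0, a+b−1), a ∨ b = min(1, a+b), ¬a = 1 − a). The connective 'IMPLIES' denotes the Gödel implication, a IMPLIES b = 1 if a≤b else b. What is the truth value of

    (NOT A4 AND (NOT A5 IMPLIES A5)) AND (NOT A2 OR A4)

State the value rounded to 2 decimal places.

NOT A4 = 1 − 0.76 = 0.24
NOT A5 = 1 − 0.80 = 0.20
NOT A5 IMPLIES A5  [Gödel: 1 if a≤b else b] with a=0.20, b=0.80 → 1.00
NOT A4 AND (NOT A5 IMPLIES A5) = max(0, a+b−1) on (0.24, 1.00) = 0.24
NOT A2 = 1 − 0.14 = 0.86
NOT A2 OR A4 = min(1, a+b) on (0.86, 0.76) = 1.00
(NOT A4 AND (NOT A5 IMPLIES A5)) AND (NOT A2 OR A4) = max(0, a+b−1) on (0.24, 1.00) = 0.24

0.24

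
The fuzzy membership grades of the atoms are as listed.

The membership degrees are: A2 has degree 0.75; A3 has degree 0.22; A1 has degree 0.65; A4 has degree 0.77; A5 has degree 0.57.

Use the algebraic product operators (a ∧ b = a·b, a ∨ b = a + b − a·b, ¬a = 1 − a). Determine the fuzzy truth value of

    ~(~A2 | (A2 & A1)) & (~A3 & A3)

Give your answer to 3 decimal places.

0.066

~A2 = 1 − 0.7500 = 0.2500
A2 & A1 = a·b on (0.7500, 0.6500) = 0.4875
~A2 | (A2 & A1) = a + b − a·b on (0.2500, 0.4875) = 0.6156
~(~A2 | (A2 & A1)) = 1 − 0.6156 = 0.3844
~A3 = 1 − 0.2200 = 0.7800
~A3 & A3 = a·b on (0.7800, 0.2200) = 0.1716
~(~A2 | (A2 & A1)) & (~A3 & A3) = a·b on (0.3844, 0.1716) = 0.0660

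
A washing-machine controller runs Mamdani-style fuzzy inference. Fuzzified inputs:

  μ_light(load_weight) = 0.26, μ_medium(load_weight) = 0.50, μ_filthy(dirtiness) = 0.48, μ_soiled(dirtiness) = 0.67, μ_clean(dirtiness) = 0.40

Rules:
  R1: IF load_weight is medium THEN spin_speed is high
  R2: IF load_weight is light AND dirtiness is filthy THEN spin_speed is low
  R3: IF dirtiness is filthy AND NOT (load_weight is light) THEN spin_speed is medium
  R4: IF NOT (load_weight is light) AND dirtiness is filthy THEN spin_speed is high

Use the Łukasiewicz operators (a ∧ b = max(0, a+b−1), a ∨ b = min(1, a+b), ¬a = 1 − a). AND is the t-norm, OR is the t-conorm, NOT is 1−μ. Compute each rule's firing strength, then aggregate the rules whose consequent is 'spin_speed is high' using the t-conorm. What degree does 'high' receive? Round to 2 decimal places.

R1: medium=0.50 → w = 0.50
R2: light=0.26, filthy=0.48; AND[max(0, a+b−1)] → w = 0.00
R3: filthy=0.48, ¬light=1−0.26=0.74; AND[max(0, a+b−1)] → w = 0.22
R4: ¬light=1−0.26=0.74, filthy=0.48; AND[max(0, a+b−1)] → w = 0.22
Rules with consequent 'high': {R1, R4} → strengths 0.50, 0.22
Aggregate via t-conorm [min(1, a+b)]: 0.72

0.72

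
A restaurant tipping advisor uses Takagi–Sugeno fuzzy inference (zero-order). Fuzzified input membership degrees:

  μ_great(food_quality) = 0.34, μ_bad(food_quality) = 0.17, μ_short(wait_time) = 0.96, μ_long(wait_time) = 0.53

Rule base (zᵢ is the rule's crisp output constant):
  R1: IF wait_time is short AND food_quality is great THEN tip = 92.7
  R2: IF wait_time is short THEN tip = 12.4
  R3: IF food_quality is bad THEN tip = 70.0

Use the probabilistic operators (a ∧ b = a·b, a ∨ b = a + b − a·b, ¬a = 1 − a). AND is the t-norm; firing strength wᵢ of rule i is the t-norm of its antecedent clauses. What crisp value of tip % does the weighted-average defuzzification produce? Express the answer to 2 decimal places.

R1 (z=92.7): short=0.96, great=0.34; AND[a·b] → w = 0.3264
R2 (z=12.4): short=0.96 → w = 0.9600
R3 (z=70.0): bad=0.17 → w = 0.1700
Weighted average = (0.3264·92.7 + 0.9600·12.4 + 0.1700·70.0) / (0.3264 + 0.9600 + 0.1700)
  = 54.0613 / 1.4564 = 37.12

37.12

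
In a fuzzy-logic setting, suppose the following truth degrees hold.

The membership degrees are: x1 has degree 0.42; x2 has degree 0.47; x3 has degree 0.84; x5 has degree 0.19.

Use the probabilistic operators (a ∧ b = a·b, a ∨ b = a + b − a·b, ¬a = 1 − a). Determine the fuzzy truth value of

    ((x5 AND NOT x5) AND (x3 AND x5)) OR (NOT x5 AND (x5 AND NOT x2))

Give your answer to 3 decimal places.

NOT x5 = 1 − 0.1900 = 0.8100
x5 AND NOT x5 = a·b on (0.1900, 0.8100) = 0.1539
x3 AND x5 = a·b on (0.8400, 0.1900) = 0.1596
(x5 AND NOT x5) AND (x3 AND x5) = a·b on (0.1539, 0.1596) = 0.0246
NOT x5 = 1 − 0.1900 = 0.8100
NOT x2 = 1 − 0.4700 = 0.5300
x5 AND NOT x2 = a·b on (0.1900, 0.5300) = 0.1007
NOT x5 AND (x5 AND NOT x2) = a·b on (0.8100, 0.1007) = 0.0816
((x5 AND NOT x5) AND (x3 AND x5)) OR (NOT x5 AND (x5 AND NOT x2)) = a + b − a·b on (0.0246, 0.0816) = 0.1041

0.104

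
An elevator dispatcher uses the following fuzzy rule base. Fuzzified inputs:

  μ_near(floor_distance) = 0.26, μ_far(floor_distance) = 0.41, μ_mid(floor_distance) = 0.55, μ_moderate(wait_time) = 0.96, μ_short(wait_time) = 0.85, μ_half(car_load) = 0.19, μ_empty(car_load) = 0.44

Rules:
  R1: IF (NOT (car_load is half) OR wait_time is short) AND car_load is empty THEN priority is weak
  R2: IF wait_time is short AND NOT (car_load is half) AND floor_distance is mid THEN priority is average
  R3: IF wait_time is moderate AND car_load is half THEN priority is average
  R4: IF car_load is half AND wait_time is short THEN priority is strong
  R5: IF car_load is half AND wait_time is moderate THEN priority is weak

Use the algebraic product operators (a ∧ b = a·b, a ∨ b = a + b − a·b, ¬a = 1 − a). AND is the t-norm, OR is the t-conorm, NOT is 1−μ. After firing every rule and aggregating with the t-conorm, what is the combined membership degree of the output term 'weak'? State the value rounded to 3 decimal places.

R1: (¬half=1−0.19=0.81 OR short=0.85) = 0.9715; AND[a·b] with empty=0.44 → w = 0.4275
R2: short=0.85, ¬half=1−0.19=0.81, mid=0.55; AND[a·b] → w = 0.3787
R3: moderate=0.96, half=0.19; AND[a·b] → w = 0.1824
R4: half=0.19, short=0.85; AND[a·b] → w = 0.1615
R5: half=0.19, moderate=0.96; AND[a·b] → w = 0.1824
Rules with consequent 'weak': {R1, R5} → strengths 0.4275, 0.1824
Aggregate via t-conorm [a + b − a·b]: 0.5319

0.532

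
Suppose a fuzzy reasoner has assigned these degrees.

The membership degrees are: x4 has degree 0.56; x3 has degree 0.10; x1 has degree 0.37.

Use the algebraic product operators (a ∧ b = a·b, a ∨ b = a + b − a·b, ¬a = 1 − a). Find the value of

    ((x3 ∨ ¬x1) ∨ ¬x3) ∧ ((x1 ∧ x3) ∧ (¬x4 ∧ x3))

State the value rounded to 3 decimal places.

0.002

¬x1 = 1 − 0.3700 = 0.6300
x3 ∨ ¬x1 = a + b − a·b on (0.1000, 0.6300) = 0.6670
¬x3 = 1 − 0.1000 = 0.9000
(x3 ∨ ¬x1) ∨ ¬x3 = a + b − a·b on (0.6670, 0.9000) = 0.9667
x1 ∧ x3 = a·b on (0.3700, 0.1000) = 0.0370
¬x4 = 1 − 0.5600 = 0.4400
¬x4 ∧ x3 = a·b on (0.4400, 0.1000) = 0.0440
(x1 ∧ x3) ∧ (¬x4 ∧ x3) = a·b on (0.0370, 0.0440) = 0.0016
((x3 ∨ ¬x1) ∨ ¬x3) ∧ ((x1 ∧ x3) ∧ (¬x4 ∧ x3)) = a·b on (0.9667, 0.0016) = 0.0016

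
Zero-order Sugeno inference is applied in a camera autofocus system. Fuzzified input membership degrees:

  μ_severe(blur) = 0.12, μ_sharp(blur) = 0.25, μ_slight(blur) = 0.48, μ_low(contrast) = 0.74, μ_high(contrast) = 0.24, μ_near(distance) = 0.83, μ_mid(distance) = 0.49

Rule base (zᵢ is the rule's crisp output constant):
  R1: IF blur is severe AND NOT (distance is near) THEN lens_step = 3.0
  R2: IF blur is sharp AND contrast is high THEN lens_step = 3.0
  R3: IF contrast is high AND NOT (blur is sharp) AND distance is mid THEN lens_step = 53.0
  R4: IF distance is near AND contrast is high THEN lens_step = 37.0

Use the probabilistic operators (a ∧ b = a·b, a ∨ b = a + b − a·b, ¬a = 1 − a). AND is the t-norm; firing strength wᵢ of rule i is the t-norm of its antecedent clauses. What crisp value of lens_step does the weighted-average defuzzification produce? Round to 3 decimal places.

R1 (z=3.0): severe=0.12, ¬near=1−0.83=0.17; AND[a·b] → w = 0.0204
R2 (z=3.0): sharp=0.25, high=0.24; AND[a·b] → w = 0.0600
R3 (z=53.0): high=0.24, ¬sharp=1−0.25=0.75, mid=0.49; AND[a·b] → w = 0.0882
R4 (z=37.0): near=0.83, high=0.24; AND[a·b] → w = 0.1992
Weighted average = (0.0204·3.0 + 0.0600·3.0 + 0.0882·53.0 + 0.1992·37.0) / (0.0204 + 0.0600 + 0.0882 + 0.1992)
  = 12.2862 / 0.3678 = 33.405

33.405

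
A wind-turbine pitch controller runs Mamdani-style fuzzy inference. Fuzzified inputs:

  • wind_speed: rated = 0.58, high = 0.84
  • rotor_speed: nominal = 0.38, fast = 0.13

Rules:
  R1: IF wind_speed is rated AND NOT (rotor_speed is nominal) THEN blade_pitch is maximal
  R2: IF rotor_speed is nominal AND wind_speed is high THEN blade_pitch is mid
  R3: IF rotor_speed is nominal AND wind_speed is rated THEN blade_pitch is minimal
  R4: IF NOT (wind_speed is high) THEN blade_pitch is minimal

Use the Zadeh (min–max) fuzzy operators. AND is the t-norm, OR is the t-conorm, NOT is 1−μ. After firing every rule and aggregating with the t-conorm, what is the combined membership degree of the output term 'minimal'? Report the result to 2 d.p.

R1: rated=0.58, ¬nominal=1−0.38=0.62; AND[min(a, b)] → w = 0.58
R2: nominal=0.38, high=0.84; AND[min(a, b)] → w = 0.38
R3: nominal=0.38, rated=0.58; AND[min(a, b)] → w = 0.38
R4: ¬high=1−0.84=0.16 → w = 0.16
Rules with consequent 'minimal': {R3, R4} → strengths 0.38, 0.16
Aggregate via t-conorm [max(a, b)]: 0.38

0.38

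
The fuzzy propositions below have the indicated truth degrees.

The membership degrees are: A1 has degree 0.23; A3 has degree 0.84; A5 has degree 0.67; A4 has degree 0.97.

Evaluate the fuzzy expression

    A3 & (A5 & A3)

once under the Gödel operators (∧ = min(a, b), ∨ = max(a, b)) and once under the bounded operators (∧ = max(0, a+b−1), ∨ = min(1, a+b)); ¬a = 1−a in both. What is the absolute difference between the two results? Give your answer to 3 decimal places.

Under Gödel:
  A5 & A3 = min(a, b) on (0.67, 0.84) = 0.67
  A3 & (A5 & A3) = min(a, b) on (0.84, 0.67) = 0.67
  → value = 0.6700
Under bounded:
  A5 & A3 = max(0, a+b−1) on (0.67, 0.84) = 0.51
  A3 & (A5 & A3) = max(0, a+b−1) on (0.84, 0.51) = 0.35
  → value = 0.3500
|0.6700 − 0.3500| = 0.320

0.320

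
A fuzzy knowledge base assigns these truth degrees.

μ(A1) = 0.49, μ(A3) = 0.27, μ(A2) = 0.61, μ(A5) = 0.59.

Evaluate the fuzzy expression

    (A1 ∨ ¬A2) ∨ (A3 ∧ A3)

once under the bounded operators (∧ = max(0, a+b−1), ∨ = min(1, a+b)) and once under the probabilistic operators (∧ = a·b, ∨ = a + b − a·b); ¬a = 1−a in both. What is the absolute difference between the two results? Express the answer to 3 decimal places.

Under bounded:
  ¬A2 = 1 − 0.61 = 0.39
  A1 ∨ ¬A2 = min(1, a+b) on (0.49, 0.39) = 0.88
  A3 ∧ A3 = max(0, a+b−1) on (0.27, 0.27) = 0.00
  (A1 ∨ ¬A2) ∨ (A3 ∧ A3) = min(1, a+b) on (0.88, 0.00) = 0.88
  → value = 0.8800
Under probabilistic:
  ¬A2 = 1 − 0.6100 = 0.3900
  A1 ∨ ¬A2 = a + b − a·b on (0.4900, 0.3900) = 0.6889
  A3 ∧ A3 = a·b on (0.2700, 0.2700) = 0.0729
  (A1 ∨ ¬A2) ∨ (A3 ∧ A3) = a + b − a·b on (0.6889, 0.0729) = 0.7116
  → value = 0.7116
|0.8800 − 0.7116| = 0.168

0.168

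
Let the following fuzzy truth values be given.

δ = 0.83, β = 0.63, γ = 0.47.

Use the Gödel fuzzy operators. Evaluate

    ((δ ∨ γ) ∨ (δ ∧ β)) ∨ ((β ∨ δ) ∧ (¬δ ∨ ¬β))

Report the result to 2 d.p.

δ ∨ γ = max(a, b) on (0.83, 0.47) = 0.83
δ ∧ β = min(a, b) on (0.83, 0.63) = 0.63
(δ ∨ γ) ∨ (δ ∧ β) = max(a, b) on (0.83, 0.63) = 0.83
β ∨ δ = max(a, b) on (0.63, 0.83) = 0.83
¬δ = 1 − 0.83 = 0.17
¬β = 1 − 0.63 = 0.37
¬δ ∨ ¬β = max(a, b) on (0.17, 0.37) = 0.37
(β ∨ δ) ∧ (¬δ ∨ ¬β) = min(a, b) on (0.83, 0.37) = 0.37
((δ ∨ γ) ∨ (δ ∧ β)) ∨ ((β ∨ δ) ∧ (¬δ ∨ ¬β)) = max(a, b) on (0.83, 0.37) = 0.83

0.83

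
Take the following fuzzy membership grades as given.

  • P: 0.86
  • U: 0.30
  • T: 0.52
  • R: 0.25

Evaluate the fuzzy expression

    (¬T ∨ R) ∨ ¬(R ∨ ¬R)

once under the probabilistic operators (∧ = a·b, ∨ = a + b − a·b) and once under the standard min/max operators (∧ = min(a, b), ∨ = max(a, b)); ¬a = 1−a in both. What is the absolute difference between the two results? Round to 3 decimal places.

Under probabilistic:
  ¬T = 1 − 0.5200 = 0.4800
  ¬T ∨ R = a + b − a·b on (0.4800, 0.2500) = 0.6100
  ¬R = 1 − 0.2500 = 0.7500
  R ∨ ¬R = a + b − a·b on (0.2500, 0.7500) = 0.8125
  ¬(R ∨ ¬R) = 1 − 0.8125 = 0.1875
  (¬T ∨ R) ∨ ¬(R ∨ ¬R) = a + b − a·b on (0.6100, 0.1875) = 0.6831
  → value = 0.6831
Under standard min/max:
  ¬T = 1 − 0.52 = 0.48
  ¬T ∨ R = max(a, b) on (0.48, 0.25) = 0.48
  ¬R = 1 − 0.25 = 0.75
  R ∨ ¬R = max(a, b) on (0.25, 0.75) = 0.75
  ¬(R ∨ ¬R) = 1 − 0.75 = 0.25
  (¬T ∨ R) ∨ ¬(R ∨ ¬R) = max(a, b) on (0.48, 0.25) = 0.48
  → value = 0.4800
|0.6831 − 0.4800| = 0.203

0.203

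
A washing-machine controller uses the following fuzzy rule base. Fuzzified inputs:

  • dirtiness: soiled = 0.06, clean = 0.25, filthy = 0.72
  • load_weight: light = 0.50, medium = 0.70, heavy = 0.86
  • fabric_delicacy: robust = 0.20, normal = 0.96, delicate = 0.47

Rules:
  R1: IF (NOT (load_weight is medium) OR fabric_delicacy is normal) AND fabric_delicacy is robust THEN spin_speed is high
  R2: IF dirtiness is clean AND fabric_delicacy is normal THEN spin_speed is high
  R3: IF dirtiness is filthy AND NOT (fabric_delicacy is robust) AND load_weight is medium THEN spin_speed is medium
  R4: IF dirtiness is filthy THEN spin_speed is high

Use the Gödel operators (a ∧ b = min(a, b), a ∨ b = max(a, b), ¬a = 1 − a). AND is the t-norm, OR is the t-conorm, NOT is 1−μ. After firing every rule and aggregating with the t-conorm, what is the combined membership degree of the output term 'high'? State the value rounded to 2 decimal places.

0.72

R1: (¬medium=1−0.70=0.30 OR normal=0.96) = 0.96; AND[min(a, b)] with robust=0.20 → w = 0.20
R2: clean=0.25, normal=0.96; AND[min(a, b)] → w = 0.25
R3: filthy=0.72, ¬robust=1−0.20=0.80, medium=0.70; AND[min(a, b)] → w = 0.70
R4: filthy=0.72 → w = 0.72
Rules with consequent 'high': {R1, R2, R4} → strengths 0.20, 0.25, 0.72
Aggregate via t-conorm [max(a, b)]: 0.72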